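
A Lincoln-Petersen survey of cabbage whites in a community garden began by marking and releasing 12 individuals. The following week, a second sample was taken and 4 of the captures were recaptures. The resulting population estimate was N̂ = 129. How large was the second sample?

From N = M·C/R: C = N·R / M = 129·4 / 12 = 516 / 12 = 43.

C = 43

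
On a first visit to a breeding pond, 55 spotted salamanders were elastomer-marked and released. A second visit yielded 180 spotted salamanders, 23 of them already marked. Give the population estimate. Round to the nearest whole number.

Lincoln-Petersen assumes M/N = R/C, so N = M·C / R.
N = (55 × 180) / 23 = 9900 / 23 ≈ 430.4 → 430

N ≈ 430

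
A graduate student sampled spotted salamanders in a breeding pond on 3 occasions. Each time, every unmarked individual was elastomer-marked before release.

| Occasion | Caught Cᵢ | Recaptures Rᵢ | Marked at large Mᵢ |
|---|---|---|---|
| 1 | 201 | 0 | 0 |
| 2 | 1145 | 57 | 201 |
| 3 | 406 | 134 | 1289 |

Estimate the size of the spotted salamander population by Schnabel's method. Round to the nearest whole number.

N ≈ 3945

Σ MᵢCᵢ = 0·201 + 201·1145 + 1289·406 = 0 + 230145 + 523334 = 753479
Σ Rᵢ = 0 + 57 + 134 = 191
N̂ = 753479 / 191 ≈ 3944.9 → 3945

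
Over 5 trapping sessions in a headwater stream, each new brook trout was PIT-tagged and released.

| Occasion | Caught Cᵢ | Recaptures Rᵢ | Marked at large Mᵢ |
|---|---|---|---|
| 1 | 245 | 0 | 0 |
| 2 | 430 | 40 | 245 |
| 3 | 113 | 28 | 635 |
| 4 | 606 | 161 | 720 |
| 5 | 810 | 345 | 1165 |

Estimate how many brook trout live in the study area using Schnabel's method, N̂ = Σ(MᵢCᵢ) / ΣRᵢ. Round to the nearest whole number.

Σ MᵢCᵢ = 0·245 + 245·430 + 635·113 + 720·606 + 1165·810 = 0 + 105350 + 71755 + 436320 + 943650 = 1557075
Σ Rᵢ = 0 + 40 + 28 + 161 + 345 = 574
N̂ = 1557075 / 574 ≈ 2712.7 → 2713

N ≈ 2713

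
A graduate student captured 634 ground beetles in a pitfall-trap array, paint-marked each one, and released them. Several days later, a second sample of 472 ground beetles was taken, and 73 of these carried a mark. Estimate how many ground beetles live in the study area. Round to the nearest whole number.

N ≈ 4099

Lincoln-Petersen assumes M/N = R/C, so N = M·C / R.
N = (634 × 472) / 73 = 299248 / 73 ≈ 4099.3 → 4099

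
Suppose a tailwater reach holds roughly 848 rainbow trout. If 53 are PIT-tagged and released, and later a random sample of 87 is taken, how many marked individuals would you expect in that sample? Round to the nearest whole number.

Expected recaptures E[R] = M·C / N.
E[R] = 53 × 87 / 848 = 4611 / 848 ≈ 5.4 → 5

expected recaptures ≈ 5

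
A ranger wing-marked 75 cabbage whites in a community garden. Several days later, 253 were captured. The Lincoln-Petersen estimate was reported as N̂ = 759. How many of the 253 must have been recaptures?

R = 25

From N = M·C/R: R = M·C / N = 75·253 / 759 = 18975 / 759 = 25.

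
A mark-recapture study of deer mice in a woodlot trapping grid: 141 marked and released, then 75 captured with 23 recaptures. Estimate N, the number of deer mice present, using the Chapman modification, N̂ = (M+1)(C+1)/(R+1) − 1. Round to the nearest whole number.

N ≈ 449

N̂ = (141+1)(75+1)/(23+1) − 1 = 142·76/24 − 1
= 10792/24 − 1 ≈ 449.7 − 1 ≈ 448.7 → 449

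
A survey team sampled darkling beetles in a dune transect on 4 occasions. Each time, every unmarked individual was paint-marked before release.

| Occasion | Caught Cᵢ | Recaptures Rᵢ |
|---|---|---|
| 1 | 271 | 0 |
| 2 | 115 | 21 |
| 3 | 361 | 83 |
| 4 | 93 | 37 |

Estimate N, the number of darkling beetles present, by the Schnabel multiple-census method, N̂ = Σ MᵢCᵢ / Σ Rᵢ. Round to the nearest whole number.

N ≈ 1580

Marked at large before each occasion: Mᵢ = Σⱼ<ᵢ (Cⱼ − Rⱼ) → M1=0, M2=271, M3=365, M4=643
Σ MᵢCᵢ = 0·271 + 271·115 + 365·361 + 643·93 = 0 + 31165 + 131765 + 59799 = 222729
Σ Rᵢ = 0 + 21 + 83 + 37 = 141
N̂ = 222729 / 141 ≈ 1579.6 → 1580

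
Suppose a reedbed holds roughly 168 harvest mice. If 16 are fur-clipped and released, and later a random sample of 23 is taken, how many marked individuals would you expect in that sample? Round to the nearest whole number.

expected recaptures ≈ 2

The marked fraction of the population is 16/168, so in a sample of 23 expect C·(M/N) marked.
E[R] = 16 × 23 / 168 = 368 / 168 ≈ 2.2 → 2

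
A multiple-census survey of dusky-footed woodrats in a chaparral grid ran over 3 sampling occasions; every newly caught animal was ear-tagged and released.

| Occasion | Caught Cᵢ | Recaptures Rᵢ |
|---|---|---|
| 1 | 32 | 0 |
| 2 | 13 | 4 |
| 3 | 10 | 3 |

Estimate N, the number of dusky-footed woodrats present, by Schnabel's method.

N = 118

Marked at large before each occasion: Mᵢ = Σⱼ<ᵢ (Cⱼ − Rⱼ) → M1=0, M2=32, M3=41
Σ MᵢCᵢ = 0·32 + 32·13 + 41·10 = 0 + 416 + 410 = 826
Σ Rᵢ = 0 + 4 + 3 = 7
N̂ = 826 / 7 = 118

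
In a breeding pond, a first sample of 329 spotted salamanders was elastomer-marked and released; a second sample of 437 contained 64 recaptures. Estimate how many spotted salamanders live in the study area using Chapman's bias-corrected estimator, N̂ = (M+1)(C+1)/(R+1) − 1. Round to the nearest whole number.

N̂ = (329+1)(437+1)/(64+1) − 1 = 330·438/65 − 1
= 144540/65 − 1 ≈ 2223.7 − 1 ≈ 2222.7 → 2223

N ≈ 2223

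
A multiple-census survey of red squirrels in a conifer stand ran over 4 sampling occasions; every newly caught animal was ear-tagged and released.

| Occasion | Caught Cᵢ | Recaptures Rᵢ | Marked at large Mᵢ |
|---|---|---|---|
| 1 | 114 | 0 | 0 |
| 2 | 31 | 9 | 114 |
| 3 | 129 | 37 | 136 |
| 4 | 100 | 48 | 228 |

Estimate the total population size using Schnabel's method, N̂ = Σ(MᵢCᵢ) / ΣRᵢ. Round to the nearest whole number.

Σ MᵢCᵢ = 0·114 + 114·31 + 136·129 + 228·100 = 0 + 3534 + 17544 + 22800 = 43878
Σ Rᵢ = 0 + 9 + 37 + 48 = 94
N̂ = 43878 / 94 ≈ 466.8 → 467

N ≈ 467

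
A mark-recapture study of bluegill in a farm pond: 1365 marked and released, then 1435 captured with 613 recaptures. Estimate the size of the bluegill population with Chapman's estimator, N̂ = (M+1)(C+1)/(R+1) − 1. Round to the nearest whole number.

N ≈ 3194

N̂ = (1365+1)(1435+1)/(613+1) − 1 = 1366·1436/614 − 1
= 1961576/614 − 1 ≈ 3194.7 − 1 ≈ 3193.7 → 3194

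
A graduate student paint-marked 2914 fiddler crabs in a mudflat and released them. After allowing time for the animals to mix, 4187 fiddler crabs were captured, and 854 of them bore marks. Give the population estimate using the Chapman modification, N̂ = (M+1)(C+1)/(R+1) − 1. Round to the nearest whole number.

N ≈ 14,277

N̂ = (2914+1)(4187+1)/(854+1) − 1 = 2915·4188/855 − 1
= 12208020/855 − 1 ≈ 14278.4 − 1 ≈ 14277.4 → 14277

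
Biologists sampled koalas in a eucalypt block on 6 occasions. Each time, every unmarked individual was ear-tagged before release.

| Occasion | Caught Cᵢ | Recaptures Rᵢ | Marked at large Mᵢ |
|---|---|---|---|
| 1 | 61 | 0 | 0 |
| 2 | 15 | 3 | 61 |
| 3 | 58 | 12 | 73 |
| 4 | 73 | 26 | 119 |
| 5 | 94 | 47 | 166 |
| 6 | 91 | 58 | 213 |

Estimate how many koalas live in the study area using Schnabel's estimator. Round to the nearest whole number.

Σ MᵢCᵢ = 0·61 + 61·15 + 73·58 + 119·73 + 166·94 + 213·91 = 0 + 915 + 4234 + 8687 + 15604 + 19383 = 48823
Σ Rᵢ = 0 + 3 + 12 + 26 + 47 + 58 = 146
N̂ = 48823 / 146 ≈ 334.4 → 334

N ≈ 334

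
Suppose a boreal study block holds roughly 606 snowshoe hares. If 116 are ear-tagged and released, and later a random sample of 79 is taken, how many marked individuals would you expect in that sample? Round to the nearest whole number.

The marked fraction of the population is 116/606, so in a sample of 79 expect C·(M/N) marked.
E[R] = 116 × 79 / 606 = 9164 / 606 ≈ 15.1 → 15

expected recaptures ≈ 15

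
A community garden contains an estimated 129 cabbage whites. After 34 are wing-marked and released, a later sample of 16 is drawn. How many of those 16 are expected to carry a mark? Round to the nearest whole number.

expected recaptures ≈ 4

The marked fraction of the population is 34/129, so in a sample of 16 expect C·(M/N) marked.
E[R] = 34 × 16 / 129 = 544 / 129 ≈ 4.2 → 4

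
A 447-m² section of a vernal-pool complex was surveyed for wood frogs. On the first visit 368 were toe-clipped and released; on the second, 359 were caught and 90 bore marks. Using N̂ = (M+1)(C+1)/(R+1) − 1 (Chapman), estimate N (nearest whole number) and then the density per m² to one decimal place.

density ≈ 3.3 wood frogs per m²

N̂ = 369·360/91 − 1 = 132840/91 − 1 ≈ 1458.8 → 1459
Density = N̂ / area = 1459 / 447 ≈ 3.26 → 3.3 per m²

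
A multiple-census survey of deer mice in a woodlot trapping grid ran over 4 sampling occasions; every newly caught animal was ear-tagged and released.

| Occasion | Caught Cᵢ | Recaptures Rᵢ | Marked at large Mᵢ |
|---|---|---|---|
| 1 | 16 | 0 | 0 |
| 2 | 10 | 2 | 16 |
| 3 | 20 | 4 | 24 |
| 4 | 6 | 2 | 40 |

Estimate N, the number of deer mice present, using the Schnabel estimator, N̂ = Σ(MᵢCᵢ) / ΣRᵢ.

Σ MᵢCᵢ = 0·16 + 16·10 + 24·20 + 40·6 = 0 + 160 + 480 + 240 = 880
Σ Rᵢ = 0 + 2 + 4 + 2 = 8
N̂ = 880 / 8 = 110

N = 110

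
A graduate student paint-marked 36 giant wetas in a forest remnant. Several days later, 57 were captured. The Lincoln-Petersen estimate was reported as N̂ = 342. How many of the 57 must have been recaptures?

R = 6

From N = M·C/R: R = M·C / N = 36·57 / 342 = 2052 / 342 = 6.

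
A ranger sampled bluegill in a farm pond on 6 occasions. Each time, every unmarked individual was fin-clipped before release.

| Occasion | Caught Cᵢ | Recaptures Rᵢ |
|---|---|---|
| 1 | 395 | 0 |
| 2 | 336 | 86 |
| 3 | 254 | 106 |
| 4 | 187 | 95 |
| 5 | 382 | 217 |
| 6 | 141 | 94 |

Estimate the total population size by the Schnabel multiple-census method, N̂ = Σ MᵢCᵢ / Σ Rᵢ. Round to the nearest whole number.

Marked at large before each occasion: Mᵢ = Σⱼ<ᵢ (Cⱼ − Rⱼ) → M1=0, M2=395, M3=645, M4=793, M5=885, M6=1050
Σ MᵢCᵢ = 0·395 + 395·336 + 645·254 + 793·187 + 885·382 + 1050·141 = 0 + 132720 + 163830 + 148291 + 338070 + 148050 = 930961
Σ Rᵢ = 0 + 86 + 106 + 95 + 217 + 94 = 598
N̂ = 930961 / 598 ≈ 1556.8 → 1557

N ≈ 1557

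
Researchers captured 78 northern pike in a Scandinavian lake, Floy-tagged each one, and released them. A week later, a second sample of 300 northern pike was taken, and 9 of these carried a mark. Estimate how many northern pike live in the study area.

N = (78 × 300) / 9 = 23400 / 9 = 2600

N = 2600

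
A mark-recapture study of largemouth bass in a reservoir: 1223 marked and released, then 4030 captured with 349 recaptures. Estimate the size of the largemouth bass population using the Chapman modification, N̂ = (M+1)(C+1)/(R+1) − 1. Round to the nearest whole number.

N ≈ 14,096

N̂ = (1223+1)(4030+1)/(349+1) − 1 = 1224·4031/350 − 1
= 4933944/350 − 1 ≈ 14097.0 − 1 ≈ 14096.0 → 14096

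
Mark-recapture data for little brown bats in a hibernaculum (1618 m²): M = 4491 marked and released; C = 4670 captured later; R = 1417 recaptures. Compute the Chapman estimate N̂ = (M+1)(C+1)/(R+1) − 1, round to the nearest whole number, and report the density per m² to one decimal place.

N̂ = 4492·4671/1418 − 1 = 20982132/1418 − 1 ≈ 14796.0 → 14796
Density = N̂ / area = 14796 / 1618 ≈ 9.14 → 9.1 per m²

density ≈ 9.1 little brown bats per m²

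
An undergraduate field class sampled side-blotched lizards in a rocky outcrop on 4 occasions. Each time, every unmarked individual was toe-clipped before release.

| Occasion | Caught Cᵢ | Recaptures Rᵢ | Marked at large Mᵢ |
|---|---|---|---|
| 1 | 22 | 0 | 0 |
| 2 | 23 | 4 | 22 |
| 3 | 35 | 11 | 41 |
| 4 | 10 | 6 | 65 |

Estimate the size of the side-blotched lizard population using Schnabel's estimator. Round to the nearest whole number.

N ≈ 123

Σ MᵢCᵢ = 0·22 + 22·23 + 41·35 + 65·10 = 0 + 506 + 1435 + 650 = 2591
Σ Rᵢ = 0 + 4 + 11 + 6 = 21
N̂ = 2591 / 21 ≈ 123.4 → 123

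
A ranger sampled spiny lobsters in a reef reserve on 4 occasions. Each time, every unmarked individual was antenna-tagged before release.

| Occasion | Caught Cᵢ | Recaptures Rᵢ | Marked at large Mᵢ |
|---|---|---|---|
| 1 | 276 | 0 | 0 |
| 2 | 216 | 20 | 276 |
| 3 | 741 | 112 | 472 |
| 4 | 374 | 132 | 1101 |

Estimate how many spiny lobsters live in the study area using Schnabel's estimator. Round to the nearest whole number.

Σ MᵢCᵢ = 0·276 + 276·216 + 472·741 + 1101·374 = 0 + 59616 + 349752 + 411774 = 821142
Σ Rᵢ = 0 + 20 + 112 + 132 = 264
N̂ = 821142 / 264 ≈ 3110.4 → 3110

N ≈ 3110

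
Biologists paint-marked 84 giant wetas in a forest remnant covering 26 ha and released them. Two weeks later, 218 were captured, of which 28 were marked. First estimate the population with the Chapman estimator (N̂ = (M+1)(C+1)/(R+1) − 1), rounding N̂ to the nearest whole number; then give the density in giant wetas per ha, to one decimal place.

N̂ = 85·219/29 − 1 = 18615/29 − 1 ≈ 640.9 → 641
Density = N̂ / area = 641 / 26 ≈ 24.65 → 24.7 per ha

density ≈ 24.7 giant wetas per ha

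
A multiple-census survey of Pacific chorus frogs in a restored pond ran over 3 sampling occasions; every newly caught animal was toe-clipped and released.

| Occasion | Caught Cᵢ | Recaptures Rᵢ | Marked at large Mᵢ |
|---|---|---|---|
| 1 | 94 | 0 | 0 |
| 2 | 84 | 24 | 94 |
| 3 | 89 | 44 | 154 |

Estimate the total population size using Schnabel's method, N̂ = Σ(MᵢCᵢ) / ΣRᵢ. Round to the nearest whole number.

N ≈ 318

Σ MᵢCᵢ = 0·94 + 94·84 + 154·89 = 0 + 7896 + 13706 = 21602
Σ Rᵢ = 0 + 24 + 44 = 68
N̂ = 21602 / 68 ≈ 317.7 → 318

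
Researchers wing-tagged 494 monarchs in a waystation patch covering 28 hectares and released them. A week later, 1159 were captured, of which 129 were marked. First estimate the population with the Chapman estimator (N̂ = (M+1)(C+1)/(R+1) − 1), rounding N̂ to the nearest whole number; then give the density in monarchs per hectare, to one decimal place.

N̂ = 495·1160/130 − 1 = 574200/130 − 1 ≈ 4415.9 → 4416
Density = N̂ / area = 4416 / 28 ≈ 157.71 → 157.7 per hectare

density ≈ 157.7 monarchs per hectare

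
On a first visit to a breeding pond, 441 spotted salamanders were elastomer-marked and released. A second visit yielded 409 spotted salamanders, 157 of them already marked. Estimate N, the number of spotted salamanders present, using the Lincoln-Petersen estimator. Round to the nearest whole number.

N = (441 × 409) / 157 = 180369 / 157 ≈ 1148.8 → 1149

N ≈ 1149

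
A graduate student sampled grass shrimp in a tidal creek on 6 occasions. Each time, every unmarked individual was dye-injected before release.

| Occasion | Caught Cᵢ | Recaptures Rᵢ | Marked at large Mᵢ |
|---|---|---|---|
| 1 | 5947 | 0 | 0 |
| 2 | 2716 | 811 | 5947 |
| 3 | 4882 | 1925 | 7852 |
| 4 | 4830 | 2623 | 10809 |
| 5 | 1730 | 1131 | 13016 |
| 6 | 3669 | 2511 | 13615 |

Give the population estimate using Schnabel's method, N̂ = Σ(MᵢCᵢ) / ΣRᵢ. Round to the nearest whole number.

Σ MᵢCᵢ = 0·5947 + 5947·2716 + 7852·4882 + 10809·4830 + 13016·1730 + 13615·3669 = 0 + 16152052 + 38333464 + 52207470 + 22517680 + 49953435 = 179164101
Σ Rᵢ = 0 + 811 + 1925 + 2623 + 1131 + 2511 = 9001
N̂ = 179164101 / 9001 ≈ 19904.9 → 19905

N ≈ 19,905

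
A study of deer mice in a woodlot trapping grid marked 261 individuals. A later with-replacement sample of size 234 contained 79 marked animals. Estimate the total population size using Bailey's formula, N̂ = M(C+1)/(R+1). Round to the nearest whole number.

N ≈ 767

N̂ = 261·(234+1)/(79+1) = 261·235/80 = 61335/80 ≈ 766.7 → 767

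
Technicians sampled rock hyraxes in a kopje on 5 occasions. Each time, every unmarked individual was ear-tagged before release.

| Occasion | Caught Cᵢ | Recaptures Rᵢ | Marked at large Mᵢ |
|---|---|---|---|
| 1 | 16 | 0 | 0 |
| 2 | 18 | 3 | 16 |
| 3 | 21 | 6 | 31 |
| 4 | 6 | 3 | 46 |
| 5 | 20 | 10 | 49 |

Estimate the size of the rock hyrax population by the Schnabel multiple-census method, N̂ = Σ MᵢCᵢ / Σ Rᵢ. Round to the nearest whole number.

Σ MᵢCᵢ = 0·16 + 16·18 + 31·21 + 46·6 + 49·20 = 0 + 288 + 651 + 276 + 980 = 2195
Σ Rᵢ = 0 + 3 + 6 + 3 + 10 = 22
N̂ = 2195 / 22 ≈ 99.8 → 100

N ≈ 100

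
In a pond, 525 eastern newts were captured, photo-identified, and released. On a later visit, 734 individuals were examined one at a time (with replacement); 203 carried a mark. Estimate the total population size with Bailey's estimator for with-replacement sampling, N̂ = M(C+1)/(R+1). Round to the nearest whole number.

N̂ = 525·(734+1)/(203+1) = 525·735/204 = 385875/204 ≈ 1891.5 → 1892

N ≈ 1892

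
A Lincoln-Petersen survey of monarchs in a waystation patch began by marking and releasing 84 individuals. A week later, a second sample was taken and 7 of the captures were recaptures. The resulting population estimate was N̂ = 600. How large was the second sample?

C = 50

From N = M·C/R: C = N·R / M = 600·7 / 84 = 4200 / 84 = 50.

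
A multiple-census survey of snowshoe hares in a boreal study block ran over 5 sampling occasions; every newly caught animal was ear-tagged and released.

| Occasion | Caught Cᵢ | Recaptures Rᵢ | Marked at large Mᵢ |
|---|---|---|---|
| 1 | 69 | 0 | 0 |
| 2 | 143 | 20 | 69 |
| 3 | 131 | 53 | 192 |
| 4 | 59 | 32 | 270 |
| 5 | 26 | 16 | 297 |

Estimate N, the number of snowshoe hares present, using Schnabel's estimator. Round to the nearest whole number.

N ≈ 485

Σ MᵢCᵢ = 0·69 + 69·143 + 192·131 + 270·59 + 297·26 = 0 + 9867 + 25152 + 15930 + 7722 = 58671
Σ Rᵢ = 0 + 20 + 53 + 32 + 16 = 121
N̂ = 58671 / 121 ≈ 484.9 → 485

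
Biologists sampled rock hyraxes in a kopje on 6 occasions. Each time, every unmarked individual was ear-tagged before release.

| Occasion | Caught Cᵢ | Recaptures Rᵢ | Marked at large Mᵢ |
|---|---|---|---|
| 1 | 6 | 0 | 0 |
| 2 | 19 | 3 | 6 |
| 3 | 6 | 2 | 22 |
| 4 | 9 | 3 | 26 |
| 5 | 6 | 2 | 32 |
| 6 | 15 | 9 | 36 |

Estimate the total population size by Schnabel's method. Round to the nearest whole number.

N ≈ 64

Σ MᵢCᵢ = 0·6 + 6·19 + 22·6 + 26·9 + 32·6 + 36·15 = 0 + 114 + 132 + 234 + 192 + 540 = 1212
Σ Rᵢ = 0 + 3 + 2 + 3 + 2 + 9 = 19
N̂ = 1212 / 19 ≈ 63.8 → 64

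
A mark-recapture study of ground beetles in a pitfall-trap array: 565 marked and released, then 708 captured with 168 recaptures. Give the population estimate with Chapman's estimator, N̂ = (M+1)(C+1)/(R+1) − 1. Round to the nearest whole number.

N̂ = (565+1)(708+1)/(168+1) − 1 = 566·709/169 − 1
= 401294/169 − 1 ≈ 2374.5 − 1 ≈ 2373.5 → 2374

N ≈ 2374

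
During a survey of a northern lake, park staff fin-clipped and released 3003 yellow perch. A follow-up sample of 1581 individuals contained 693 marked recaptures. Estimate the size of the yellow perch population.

N = (3003 × 1581) / 693 = 4747743 / 693 = 6851

N = 6851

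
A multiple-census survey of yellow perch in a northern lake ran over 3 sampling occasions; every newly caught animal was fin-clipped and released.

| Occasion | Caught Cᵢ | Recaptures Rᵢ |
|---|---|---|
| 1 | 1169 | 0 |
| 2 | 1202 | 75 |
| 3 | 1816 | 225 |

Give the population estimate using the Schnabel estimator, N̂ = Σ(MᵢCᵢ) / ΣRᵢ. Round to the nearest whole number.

N ≈ 18,582

Marked at large before each occasion: Mᵢ = Σⱼ<ᵢ (Cⱼ − Rⱼ) → M1=0, M2=1169, M3=2296
Σ MᵢCᵢ = 0·1169 + 1169·1202 + 2296·1816 = 0 + 1405138 + 4169536 = 5574674
Σ Rᵢ = 0 + 75 + 225 = 300
N̂ = 5574674 / 300 ≈ 18582.2 → 18582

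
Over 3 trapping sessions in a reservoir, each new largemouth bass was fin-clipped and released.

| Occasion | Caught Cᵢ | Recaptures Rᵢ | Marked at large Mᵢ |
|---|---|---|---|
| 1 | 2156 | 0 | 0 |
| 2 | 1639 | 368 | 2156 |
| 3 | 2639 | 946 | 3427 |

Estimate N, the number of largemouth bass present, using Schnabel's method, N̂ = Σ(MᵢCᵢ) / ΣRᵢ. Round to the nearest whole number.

Σ MᵢCᵢ = 0·2156 + 2156·1639 + 3427·2639 = 0 + 3533684 + 9043853 = 12577537
Σ Rᵢ = 0 + 368 + 946 = 1314
N̂ = 12577537 / 1314 ≈ 9571.9 → 9572

N ≈ 9572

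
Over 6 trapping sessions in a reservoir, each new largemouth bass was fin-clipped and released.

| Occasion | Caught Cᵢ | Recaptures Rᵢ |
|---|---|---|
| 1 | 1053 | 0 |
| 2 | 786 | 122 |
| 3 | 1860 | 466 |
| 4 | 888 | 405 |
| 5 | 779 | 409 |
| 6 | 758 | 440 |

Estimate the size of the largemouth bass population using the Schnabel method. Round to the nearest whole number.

N ≈ 6834

Marked at large before each occasion: Mᵢ = Σⱼ<ᵢ (Cⱼ − Rⱼ) → M1=0, M2=1053, M3=1717, M4=3111, M5=3594, M6=3964
Σ MᵢCᵢ = 0·1053 + 1053·786 + 1717·1860 + 3111·888 + 3594·779 + 3964·758 = 0 + 827658 + 3193620 + 2762568 + 2799726 + 3004712 = 12588284
Σ Rᵢ = 0 + 122 + 466 + 405 + 409 + 440 = 1842
N̂ = 12588284 / 1842 ≈ 6834.0 → 6834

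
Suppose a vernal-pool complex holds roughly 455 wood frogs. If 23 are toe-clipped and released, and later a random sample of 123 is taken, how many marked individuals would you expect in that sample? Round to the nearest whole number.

expected recaptures ≈ 6

The marked fraction of the population is 23/455, so in a sample of 123 expect C·(M/N) marked.
E[R] = 23 × 123 / 455 = 2829 / 455 ≈ 6.2 → 6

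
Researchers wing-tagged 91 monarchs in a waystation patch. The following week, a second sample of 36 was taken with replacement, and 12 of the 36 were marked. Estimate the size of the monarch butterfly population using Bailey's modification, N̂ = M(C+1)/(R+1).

N = 259

N̂ = 91·(36+1)/(12+1) = 91·37/13 = 3367/13 = 259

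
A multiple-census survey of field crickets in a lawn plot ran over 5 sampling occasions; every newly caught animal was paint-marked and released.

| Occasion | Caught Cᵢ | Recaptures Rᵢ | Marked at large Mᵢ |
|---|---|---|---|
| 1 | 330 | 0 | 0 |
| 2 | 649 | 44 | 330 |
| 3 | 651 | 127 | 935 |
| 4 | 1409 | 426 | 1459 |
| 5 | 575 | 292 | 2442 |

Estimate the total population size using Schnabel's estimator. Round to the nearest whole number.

N ≈ 4817

Σ MᵢCᵢ = 0·330 + 330·649 + 935·651 + 1459·1409 + 2442·575 = 0 + 214170 + 608685 + 2055731 + 1404150 = 4282736
Σ Rᵢ = 0 + 44 + 127 + 426 + 292 = 889
N̂ = 4282736 / 889 ≈ 4817.48 → 4817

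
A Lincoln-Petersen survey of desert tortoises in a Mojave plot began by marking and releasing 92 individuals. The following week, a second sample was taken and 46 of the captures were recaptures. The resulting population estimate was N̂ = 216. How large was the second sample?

C = 108

From N = M·C/R: C = N·R / M = 216·46 / 92 = 9936 / 92 = 108.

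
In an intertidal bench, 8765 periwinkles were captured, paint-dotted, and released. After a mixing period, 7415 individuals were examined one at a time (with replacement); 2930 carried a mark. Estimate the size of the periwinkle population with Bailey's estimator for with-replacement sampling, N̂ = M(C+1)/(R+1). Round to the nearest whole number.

N̂ = 8765·(7415+1)/(2930+1) = 8765·7416/2931 = 65001240/2931 ≈ 22177.2 → 22177

N ≈ 22,177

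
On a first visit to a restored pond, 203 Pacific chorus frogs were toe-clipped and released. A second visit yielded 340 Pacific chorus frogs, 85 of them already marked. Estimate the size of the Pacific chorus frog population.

N = 812

The marked fraction in the recapture sample should equal the marked fraction in the population: 85/340 = 203/N.
N = (203 × 340) / 85 = 69020 / 85 = 812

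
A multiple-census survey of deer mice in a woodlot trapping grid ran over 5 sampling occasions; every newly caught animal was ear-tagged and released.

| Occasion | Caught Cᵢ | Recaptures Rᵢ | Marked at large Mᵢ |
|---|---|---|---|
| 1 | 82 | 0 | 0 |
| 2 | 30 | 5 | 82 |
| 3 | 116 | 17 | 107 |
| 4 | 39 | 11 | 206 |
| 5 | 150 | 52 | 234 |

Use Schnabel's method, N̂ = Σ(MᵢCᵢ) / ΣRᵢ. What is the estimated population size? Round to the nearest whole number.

N ≈ 682

Σ MᵢCᵢ = 0·82 + 82·30 + 107·116 + 206·39 + 234·150 = 0 + 2460 + 12412 + 8034 + 35100 = 58006
Σ Rᵢ = 0 + 5 + 17 + 11 + 52 = 85
N̂ = 58006 / 85 ≈ 682.4 → 682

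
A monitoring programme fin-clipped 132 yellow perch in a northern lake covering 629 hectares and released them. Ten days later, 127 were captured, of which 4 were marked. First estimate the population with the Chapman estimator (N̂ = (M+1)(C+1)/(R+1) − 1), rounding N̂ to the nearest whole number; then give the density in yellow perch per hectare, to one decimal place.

N̂ = 133·128/5 − 1 = 17024/5 − 1 ≈ 3403.8 → 3404
Density = N̂ / area = 3404 / 629 ≈ 5.41 → 5.4 per hectare

density ≈ 5.4 yellow perch per hectare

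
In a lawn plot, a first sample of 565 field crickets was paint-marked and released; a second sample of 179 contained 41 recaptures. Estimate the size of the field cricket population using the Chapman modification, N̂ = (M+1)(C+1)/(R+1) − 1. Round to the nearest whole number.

N ≈ 2425

N̂ = (565+1)(179+1)/(41+1) − 1 = 566·180/42 − 1
= 101880/42 − 1 ≈ 2425.7 − 1 ≈ 2424.7 → 2425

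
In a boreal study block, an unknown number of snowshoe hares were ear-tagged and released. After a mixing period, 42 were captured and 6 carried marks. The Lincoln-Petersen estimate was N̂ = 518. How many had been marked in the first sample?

M = 74

From N = M·C/R: M = N·R / C = 518·6 / 42 = 3108 / 42 = 74.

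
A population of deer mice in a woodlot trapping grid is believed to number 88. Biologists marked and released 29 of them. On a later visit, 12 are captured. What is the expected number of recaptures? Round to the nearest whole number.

expected recaptures ≈ 4

Expected recaptures E[R] = M·C / N.
E[R] = 29 × 12 / 88 = 348 / 88 ≈ 4.0 → 4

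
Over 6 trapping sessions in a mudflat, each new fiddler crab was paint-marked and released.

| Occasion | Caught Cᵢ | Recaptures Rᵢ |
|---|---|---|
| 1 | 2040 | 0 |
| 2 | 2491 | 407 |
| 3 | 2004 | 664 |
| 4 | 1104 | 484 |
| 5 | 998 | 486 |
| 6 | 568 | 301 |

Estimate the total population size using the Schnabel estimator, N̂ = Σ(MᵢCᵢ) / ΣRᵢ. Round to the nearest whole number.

N ≈ 12,467

Marked at large before each occasion: Mᵢ = Σⱼ<ᵢ (Cⱼ − Rⱼ) → M1=0, M2=2040, M3=4124, M4=5464, M5=6084, M6=6596
Σ MᵢCᵢ = 0·2040 + 2040·2491 + 4124·2004 + 5464·1104 + 6084·998 + 6596·568 = 0 + 5081640 + 8264496 + 6032256 + 6071832 + 3746528 = 29196752
Σ Rᵢ = 0 + 407 + 664 + 484 + 486 + 301 = 2342
N̂ = 29196752 / 2342 ≈ 12466.6 → 12467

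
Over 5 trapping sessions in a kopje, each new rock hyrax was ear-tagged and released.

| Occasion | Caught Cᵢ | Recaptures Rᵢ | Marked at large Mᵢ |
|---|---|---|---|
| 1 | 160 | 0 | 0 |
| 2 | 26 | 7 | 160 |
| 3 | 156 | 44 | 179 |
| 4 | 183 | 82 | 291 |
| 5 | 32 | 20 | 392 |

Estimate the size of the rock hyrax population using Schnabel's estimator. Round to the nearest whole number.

Σ MᵢCᵢ = 0·160 + 160·26 + 179·156 + 291·183 + 392·32 = 0 + 4160 + 27924 + 53253 + 12544 = 97881
Σ Rᵢ = 0 + 7 + 44 + 82 + 20 = 153
N̂ = 97881 / 153 ≈ 639.7 → 640

N ≈ 640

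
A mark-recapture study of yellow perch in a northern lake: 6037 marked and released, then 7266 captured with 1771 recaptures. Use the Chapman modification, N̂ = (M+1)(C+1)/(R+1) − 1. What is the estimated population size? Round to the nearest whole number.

N̂ = (6037+1)(7266+1)/(1771+1) − 1 = 6038·7267/1772 − 1
= 43878146/1772 − 1 ≈ 24761.9 − 1 ≈ 24760.9 → 24761

N ≈ 24,761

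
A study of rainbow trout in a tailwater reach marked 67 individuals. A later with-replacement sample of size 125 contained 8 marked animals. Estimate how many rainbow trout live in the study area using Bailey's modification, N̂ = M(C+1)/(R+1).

N = 938

N̂ = 67·(125+1)/(8+1) = 67·126/9 = 8442/9 = 938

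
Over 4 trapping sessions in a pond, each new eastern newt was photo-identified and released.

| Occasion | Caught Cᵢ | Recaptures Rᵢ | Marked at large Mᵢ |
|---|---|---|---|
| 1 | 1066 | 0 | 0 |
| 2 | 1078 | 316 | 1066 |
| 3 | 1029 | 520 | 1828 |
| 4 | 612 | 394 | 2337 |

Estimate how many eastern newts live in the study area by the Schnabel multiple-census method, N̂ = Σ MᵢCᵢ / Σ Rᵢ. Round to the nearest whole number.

Σ MᵢCᵢ = 0·1066 + 1066·1078 + 1828·1029 + 2337·612 = 0 + 1149148 + 1881012 + 1430244 = 4460404
Σ Rᵢ = 0 + 316 + 520 + 394 = 1230
N̂ = 4460404 / 1230 ≈ 3626.3 → 3626

N ≈ 3626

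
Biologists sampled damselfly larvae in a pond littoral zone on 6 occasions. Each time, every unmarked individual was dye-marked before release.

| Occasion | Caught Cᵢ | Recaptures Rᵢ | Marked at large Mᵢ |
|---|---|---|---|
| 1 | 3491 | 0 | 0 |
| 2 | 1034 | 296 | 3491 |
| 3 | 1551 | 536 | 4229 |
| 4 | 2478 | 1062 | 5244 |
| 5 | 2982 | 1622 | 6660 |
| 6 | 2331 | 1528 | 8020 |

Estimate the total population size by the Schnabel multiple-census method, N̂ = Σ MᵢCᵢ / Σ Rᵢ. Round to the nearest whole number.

N ≈ 12,236

Σ MᵢCᵢ = 0·3491 + 3491·1034 + 4229·1551 + 5244·2478 + 6660·2982 + 8020·2331 = 0 + 3609694 + 6559179 + 12994632 + 19860120 + 18694620 = 61718245
Σ Rᵢ = 0 + 296 + 536 + 1062 + 1622 + 1528 = 5044
N̂ = 61718245 / 5044 ≈ 12236.0 → 12236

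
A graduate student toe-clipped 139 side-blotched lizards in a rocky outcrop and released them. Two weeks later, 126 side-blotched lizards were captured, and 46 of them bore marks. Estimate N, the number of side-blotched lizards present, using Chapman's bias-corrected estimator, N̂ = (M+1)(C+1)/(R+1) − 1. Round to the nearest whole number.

N̂ = (139+1)(126+1)/(46+1) − 1 = 140·127/47 − 1
= 17780/47 − 1 ≈ 378.3 − 1 ≈ 377.3 → 377

N ≈ 377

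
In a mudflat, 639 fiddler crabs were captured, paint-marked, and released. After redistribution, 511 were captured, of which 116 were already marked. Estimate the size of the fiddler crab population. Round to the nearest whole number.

N = (639 × 511) / 116 = 326529 / 116 ≈ 2814.9 → 2815

N ≈ 2815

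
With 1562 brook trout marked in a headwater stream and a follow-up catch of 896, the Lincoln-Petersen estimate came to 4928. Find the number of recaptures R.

R = 284

From N = M·C/R: R = M·C / N = 1562·896 / 4928 = 1399552 / 4928 = 284.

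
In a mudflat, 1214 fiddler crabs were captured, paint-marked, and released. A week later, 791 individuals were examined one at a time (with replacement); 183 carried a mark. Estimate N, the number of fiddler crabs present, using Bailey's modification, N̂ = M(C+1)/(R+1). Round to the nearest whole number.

N̂ = 1214·(791+1)/(183+1) = 1214·792/184 = 961488/184 ≈ 5225.48 → 5225

N ≈ 5225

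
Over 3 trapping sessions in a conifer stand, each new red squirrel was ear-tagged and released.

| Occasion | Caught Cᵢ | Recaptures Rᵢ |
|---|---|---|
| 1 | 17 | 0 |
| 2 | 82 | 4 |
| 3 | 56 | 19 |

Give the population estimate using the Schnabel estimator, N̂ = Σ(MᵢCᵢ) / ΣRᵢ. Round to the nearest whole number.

Marked at large before each occasion: Mᵢ = Σⱼ<ᵢ (Cⱼ − Rⱼ) → M1=0, M2=17, M3=95
Σ MᵢCᵢ = 0·17 + 17·82 + 95·56 = 0 + 1394 + 5320 = 6714
Σ Rᵢ = 0 + 4 + 19 = 23
N̂ = 6714 / 23 ≈ 291.9 → 292

N ≈ 292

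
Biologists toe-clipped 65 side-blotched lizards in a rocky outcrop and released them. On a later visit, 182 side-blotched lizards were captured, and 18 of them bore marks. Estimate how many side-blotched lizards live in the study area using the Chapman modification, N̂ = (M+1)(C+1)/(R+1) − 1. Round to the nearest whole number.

N ≈ 635

N̂ = (65+1)(182+1)/(18+1) − 1 = 66·183/19 − 1
= 12078/19 − 1 ≈ 635.7 − 1 ≈ 634.7 → 635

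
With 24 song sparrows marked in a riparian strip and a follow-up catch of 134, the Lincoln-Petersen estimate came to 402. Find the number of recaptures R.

From N = M·C/R: R = M·C / N = 24·134 / 402 = 3216 / 402 = 8.

R = 8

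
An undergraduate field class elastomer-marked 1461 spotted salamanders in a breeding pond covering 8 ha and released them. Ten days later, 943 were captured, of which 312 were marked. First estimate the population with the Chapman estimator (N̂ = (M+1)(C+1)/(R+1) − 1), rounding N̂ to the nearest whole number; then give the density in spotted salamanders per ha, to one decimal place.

density ≈ 551.0 spotted salamanders per ha

N̂ = 1462·944/313 − 1 = 1380128/313 − 1 ≈ 4408.4 → 4408
Density = N̂ / area = 4408 / 8 = 551.0 per ha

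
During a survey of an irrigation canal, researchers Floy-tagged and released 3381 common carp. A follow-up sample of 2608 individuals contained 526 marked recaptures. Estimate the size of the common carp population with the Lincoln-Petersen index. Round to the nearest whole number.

Lincoln-Petersen assumes M/N = R/C, so N = M·C / R.
N = (3381 × 2608) / 526 = 8817648 / 526 ≈ 16763.6 → 16764

N ≈ 16,764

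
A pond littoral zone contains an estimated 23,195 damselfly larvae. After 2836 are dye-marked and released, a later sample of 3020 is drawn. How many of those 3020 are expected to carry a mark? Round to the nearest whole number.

The marked fraction of the population is 2836/23195, so in a sample of 3020 expect C·(M/N) marked.
E[R] = 2836 × 3020 / 23195 = 8564720 / 23195 ≈ 369.2 → 369

expected recaptures ≈ 369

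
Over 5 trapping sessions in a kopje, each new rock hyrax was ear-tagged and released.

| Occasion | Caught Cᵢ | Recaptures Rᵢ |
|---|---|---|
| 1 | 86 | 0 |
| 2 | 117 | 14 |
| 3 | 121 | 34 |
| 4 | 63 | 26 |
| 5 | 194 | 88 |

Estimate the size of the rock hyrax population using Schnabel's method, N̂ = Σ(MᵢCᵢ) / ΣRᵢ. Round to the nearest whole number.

Marked at large before each occasion: Mᵢ = Σⱼ<ᵢ (Cⱼ − Rⱼ) → M1=0, M2=86, M3=189, M4=276, M5=313
Σ MᵢCᵢ = 0·86 + 86·117 + 189·121 + 276·63 + 313·194 = 0 + 10062 + 22869 + 17388 + 60722 = 111041
Σ Rᵢ = 0 + 14 + 34 + 26 + 88 = 162
N̂ = 111041 / 162 ≈ 685.4 → 685

N ≈ 685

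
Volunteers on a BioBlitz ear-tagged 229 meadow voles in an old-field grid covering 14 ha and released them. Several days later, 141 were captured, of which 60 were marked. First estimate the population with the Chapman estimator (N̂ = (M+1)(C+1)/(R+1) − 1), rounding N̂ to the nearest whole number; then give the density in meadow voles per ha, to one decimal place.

density ≈ 38.1 meadow voles per ha

N̂ = 230·142/61 − 1 = 32660/61 − 1 ≈ 534.4 → 534
Density = N̂ / area = 534 / 14 ≈ 38.14 → 38.1 per ha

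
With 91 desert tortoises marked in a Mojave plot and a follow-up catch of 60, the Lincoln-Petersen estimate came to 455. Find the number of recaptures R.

From N = M·C/R: R = M·C / N = 91·60 / 455 = 5460 / 455 = 12.

R = 12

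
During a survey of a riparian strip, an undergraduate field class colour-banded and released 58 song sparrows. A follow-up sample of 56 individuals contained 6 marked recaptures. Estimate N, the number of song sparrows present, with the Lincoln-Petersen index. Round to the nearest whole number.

The marked fraction in the recapture sample should equal the marked fraction in the population: 6/56 = 58/N.
N = (58 × 56) / 6 = 3248 / 6 ≈ 541.3 → 541

N ≈ 541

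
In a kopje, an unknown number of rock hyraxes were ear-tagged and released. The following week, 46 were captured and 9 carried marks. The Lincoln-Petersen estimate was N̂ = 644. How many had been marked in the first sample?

From N = M·C/R: M = N·R / C = 644·9 / 46 = 5796 / 46 = 126.

M = 126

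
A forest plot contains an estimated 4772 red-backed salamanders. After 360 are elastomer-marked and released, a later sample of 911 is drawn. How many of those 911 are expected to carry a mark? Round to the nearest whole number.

Expected recaptures E[R] = M·C / N.
E[R] = 360 × 911 / 4772 = 327960 / 4772 ≈ 68.7 → 69

expected recaptures ≈ 69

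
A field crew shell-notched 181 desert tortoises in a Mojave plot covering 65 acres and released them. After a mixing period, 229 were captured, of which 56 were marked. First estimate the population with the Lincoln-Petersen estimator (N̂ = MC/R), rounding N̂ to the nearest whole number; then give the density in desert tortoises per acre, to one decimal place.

N̂ = 181·229/56 = 41449/56 ≈ 740.2 → 740
Density = N̂ / area = 740 / 65 ≈ 11.38 → 11.4 per acre

density ≈ 11.4 desert tortoises per acre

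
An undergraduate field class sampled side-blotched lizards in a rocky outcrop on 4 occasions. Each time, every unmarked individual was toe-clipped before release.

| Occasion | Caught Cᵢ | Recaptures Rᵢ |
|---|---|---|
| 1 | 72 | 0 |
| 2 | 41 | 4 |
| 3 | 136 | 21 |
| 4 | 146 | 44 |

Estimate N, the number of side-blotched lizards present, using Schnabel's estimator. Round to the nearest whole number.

N ≈ 732

Marked at large before each occasion: Mᵢ = Σⱼ<ᵢ (Cⱼ − Rⱼ) → M1=0, M2=72, M3=109, M4=224
Σ MᵢCᵢ = 0·72 + 72·41 + 109·136 + 224·146 = 0 + 2952 + 14824 + 32704 = 50480
Σ Rᵢ = 0 + 4 + 21 + 44 = 69
N̂ = 50480 / 69 ≈ 731.6 → 732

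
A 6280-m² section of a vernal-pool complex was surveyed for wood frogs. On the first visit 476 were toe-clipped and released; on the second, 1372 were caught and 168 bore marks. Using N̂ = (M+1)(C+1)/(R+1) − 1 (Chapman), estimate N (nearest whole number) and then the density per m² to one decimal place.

N̂ = 477·1373/169 − 1 = 654921/169 − 1 ≈ 3874.3 → 3874
Density = N̂ / area = 3874 / 6280 ≈ 0.62 → 0.6 per m²

density ≈ 0.6 wood frogs per m²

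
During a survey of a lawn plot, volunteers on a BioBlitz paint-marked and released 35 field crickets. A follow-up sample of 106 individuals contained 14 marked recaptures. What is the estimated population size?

N = (35 × 106) / 14 = 3710 / 14 = 265

N = 265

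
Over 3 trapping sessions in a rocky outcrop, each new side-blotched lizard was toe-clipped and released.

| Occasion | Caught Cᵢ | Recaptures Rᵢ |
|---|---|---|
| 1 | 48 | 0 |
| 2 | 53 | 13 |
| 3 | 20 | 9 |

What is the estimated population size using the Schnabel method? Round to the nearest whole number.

Marked at large before each occasion: Mᵢ = Σⱼ<ᵢ (Cⱼ − Rⱼ) → M1=0, M2=48, M3=88
Σ MᵢCᵢ = 0·48 + 48·53 + 88·20 = 0 + 2544 + 1760 = 4304
Σ Rᵢ = 0 + 13 + 9 = 22
N̂ = 4304 / 22 ≈ 195.6 → 196

N ≈ 196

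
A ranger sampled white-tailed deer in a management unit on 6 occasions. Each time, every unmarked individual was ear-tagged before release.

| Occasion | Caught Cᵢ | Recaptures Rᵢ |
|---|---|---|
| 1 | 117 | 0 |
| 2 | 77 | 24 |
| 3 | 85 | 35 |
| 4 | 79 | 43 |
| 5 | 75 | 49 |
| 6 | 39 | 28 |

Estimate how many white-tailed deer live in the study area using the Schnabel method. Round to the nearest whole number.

Marked at large before each occasion: Mᵢ = Σⱼ<ᵢ (Cⱼ − Rⱼ) → M1=0, M2=117, M3=170, M4=220, M5=256, M6=282
Σ MᵢCᵢ = 0·117 + 117·77 + 170·85 + 220·79 + 256·75 + 282·39 = 0 + 9009 + 14450 + 17380 + 19200 + 10998 = 71037
Σ Rᵢ = 0 + 24 + 35 + 43 + 49 + 28 = 179
N̂ = 71037 / 179 ≈ 396.9 → 397

N ≈ 397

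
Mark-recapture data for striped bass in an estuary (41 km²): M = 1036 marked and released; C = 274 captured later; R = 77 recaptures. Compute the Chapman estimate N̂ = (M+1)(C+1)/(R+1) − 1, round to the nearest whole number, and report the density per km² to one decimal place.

N̂ = 1037·275/78 − 1 = 285175/78 − 1 ≈ 3655.1 → 3655
Density = N̂ / area = 3655 / 41 ≈ 89.146 → 89.1 per km²

density ≈ 89.1 striped bass per km²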